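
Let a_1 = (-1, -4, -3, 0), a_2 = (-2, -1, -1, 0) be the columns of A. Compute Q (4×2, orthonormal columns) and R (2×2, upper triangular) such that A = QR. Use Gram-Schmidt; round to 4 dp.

Q = [[-0.1961, -0.9738], [-0.7845, 0.2265], [-0.5883, 0.0226], [0.0000, 0.0000]], R = [[5.0990, 1.7650], [0.0000, 1.6984]]

a_1 = (-1, -4, -3, 0); ‖a_1‖ = 5.0990, so q_1 = (-0.1961, -0.7845, -0.5883, 0.0000).
q_1·a_2 = (-0.1961)·(-2) + (-0.7845)·(-1) + (-0.5883)·(-1) + 0.0000·0 = 1.7650.
u_2 = a_2 − 1.7650·q_1 = (-1.6538, 0.3846, 0.0385, 0.0000).
‖u_2‖ = 1.6984, so q_2 = (-0.9738, 0.2265, 0.0226, 0.0000).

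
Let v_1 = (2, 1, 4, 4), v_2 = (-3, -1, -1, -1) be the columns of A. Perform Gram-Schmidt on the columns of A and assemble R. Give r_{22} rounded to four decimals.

r_{22} = 2.4329

v_1 = (2, 1, 4, 4); ‖v_1‖ = 6.0828, so q_1 = (0.3288, 0.1644, 0.6576, 0.6576).
q_1·v_2 = 0.3288·(-3) + 0.1644·(-1) + 0.6576·(-1) + 0.6576·(-1) = -2.4660.
u_2 = v_2 + 2.4660·q_1 = (-2.1892, -0.5946, 0.6216, 0.6216).
r_{22} = ‖u_2‖ = 2.4329.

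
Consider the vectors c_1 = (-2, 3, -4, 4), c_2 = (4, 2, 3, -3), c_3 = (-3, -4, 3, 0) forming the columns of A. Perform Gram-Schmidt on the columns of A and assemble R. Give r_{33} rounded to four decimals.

c_1 = (-2, 3, -4, 4); ‖c_1‖ = 6.7082, so e_1 = (-0.2981, 0.4472, -0.5963, 0.5963).
e_1·c_2 = (-0.2981)·4 + 0.4472·2 + (-0.5963)·3 + 0.5963·(-3) = -3.8759.
u_2 = c_2 + 3.8759·e_1 = (2.8444, 3.7333, 0.6889, -0.6889).
‖u_2‖ = 4.7935, so e_2 = (0.5934, 0.7788, 0.1437, -0.1437).
e_1·c_3 = (-0.2981)·(-3) + 0.4472·(-4) + (-0.5963)·3 + 0.5963·0 = -2.6833; e_2·c_3 = 0.5934·(-3) + 0.7788·(-4) + 0.1437·3 + (-0.1437)·0 = -4.4644.
u_3 = c_3 + 2.6833·e_1 + 4.4644·e_2 = (-1.1509, 0.6770, 2.0416, 0.9584).
r_{33} = ‖u_3‖ = 2.6210.

r_{33} = 2.6210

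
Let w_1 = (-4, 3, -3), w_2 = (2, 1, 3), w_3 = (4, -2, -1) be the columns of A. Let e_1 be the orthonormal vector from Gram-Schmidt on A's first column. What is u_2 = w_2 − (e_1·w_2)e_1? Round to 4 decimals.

w_1 = (-4, 3, -3); ‖w_1‖ = 5.8310, so e_1 = (-0.6860, 0.5145, -0.5145).
e_1·w_2 = (-0.6860)·2 + 0.5145·1 + (-0.5145)·3 = -2.4010.
u_2 = w_2 + 2.4010·e_1 = (0.3529, 2.2353, 1.7647).

u_2 = (0.3529, 2.2353, 1.7647)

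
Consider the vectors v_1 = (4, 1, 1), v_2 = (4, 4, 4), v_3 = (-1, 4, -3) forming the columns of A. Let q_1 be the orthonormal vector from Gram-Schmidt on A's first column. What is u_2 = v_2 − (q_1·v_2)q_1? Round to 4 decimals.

u_2 = (-1.3333, 2.6667, 2.6667)

v_1 = (4, 1, 1); ‖v_1‖ = 4.2426, so q_1 = (0.9428, 0.2357, 0.2357).
q_1·v_2 = 0.9428·4 + 0.2357·4 + 0.2357·4 = 5.6569.
u_2 = v_2 − 5.6569·q_1 = (-1.3333, 2.6667, 2.6667).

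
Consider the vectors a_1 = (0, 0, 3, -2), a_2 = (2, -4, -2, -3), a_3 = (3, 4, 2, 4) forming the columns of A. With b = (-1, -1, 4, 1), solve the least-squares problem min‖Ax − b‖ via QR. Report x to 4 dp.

a_1 = (0, 0, 3, -2); ‖a_1‖ = 3.6056, so e_1 = (0.0000, 0.0000, 0.8321, -0.5547).
e_1·a_2 = 0.0000·2 + 0.0000·(-4) + 0.8321·(-2) + (-0.5547)·(-3) = 0.0000.
u_2 = a_2 + 0.0000·e_1 = (2.0000, -4.0000, -2.0000, -3.0000).
‖u_2‖ = 5.7446, so e_2 = (0.3482, -0.6963, -0.3482, -0.5222).
e_1·a_3 = 0.0000·3 + 0.0000·4 + 0.8321·2 + (-0.5547)·4 = -0.5547; e_2·a_3 = 0.3482·3 + (-0.6963)·4 + (-0.3482)·2 + (-0.5222)·4 = -4.5260.
u_3 = a_3 + 0.5547·e_1 + 4.5260·e_2 = (4.5758, 0.8485, 0.8858, 1.3287).
‖u_3‖ = 4.9201, so e_3 = (0.9300, 0.1725, 0.1800, 0.2700).
Qᵀb = (2.7735, -1.5667, -0.1123).
Back-substitute: x_3 = -0.1123/4.9201 = -0.0228.
x_2 = (-1.5667 + 4.5260·(-0.0228))/5.7446 = -0.2907.
x_1 = (2.7735 + 0.0000·(-0.2907) + 0.5547·(-0.0228))/3.6056 = 0.7657.

x = (0.7657, -0.2907, -0.0228)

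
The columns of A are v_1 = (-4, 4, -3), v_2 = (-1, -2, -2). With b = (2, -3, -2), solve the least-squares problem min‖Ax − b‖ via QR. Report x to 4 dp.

x = (-0.3890, 0.9753)

v_1 = (-4, 4, -3); ‖v_1‖ = 6.4031, so q_1 = (-0.6247, 0.6247, -0.4685).
q_1·v_2 = (-0.6247)·(-1) + 0.6247·(-2) + (-0.4685)·(-2) = 0.3123.
u_2 = v_2 − 0.3123·q_1 = (-0.8049, -2.1951, -1.8537).
‖u_2‖ = 2.9837, so q_2 = (-0.2698, -0.7357, -0.6213).
Qᵀb = (-2.1864, 2.9101).
Back-substitute: x_2 = 2.9101/2.9837 = 0.9753.
x_1 = (-2.1864 − 0.3123·0.9753)/6.4031 = -0.3890.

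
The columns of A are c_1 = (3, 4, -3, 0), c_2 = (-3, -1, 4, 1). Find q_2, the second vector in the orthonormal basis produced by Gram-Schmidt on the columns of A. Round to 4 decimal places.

c_1 = (3, 4, -3, 0); ‖c_1‖ = 5.8310, so q_1 = (0.5145, 0.6860, -0.5145, 0.0000).
q_1·c_2 = 0.5145·(-3) + 0.6860·(-1) + (-0.5145)·4 + 0.0000·1 = -4.2875.
u_2 = c_2 + 4.2875·q_1 = (-0.7941, 1.9412, 1.7941, 1.0000).
‖u_2‖ = 2.9356, so q_2 = (-0.2705, 0.6613, 0.6112, 0.3406).

q_2 = (-0.2705, 0.6613, 0.6112, 0.3406)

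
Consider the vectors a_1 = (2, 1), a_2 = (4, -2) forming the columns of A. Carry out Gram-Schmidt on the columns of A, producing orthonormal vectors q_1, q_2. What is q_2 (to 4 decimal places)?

a_1 = (2, 1); ‖a_1‖ = 2.2361, so q_1 = (0.8944, 0.4472).
q_1·a_2 = 0.8944·4 + 0.4472·(-2) = 2.6833.
u_2 = a_2 − 2.6833·q_1 = (1.6000, -3.2000).
‖u_2‖ = 3.5777, so q_2 = (0.4472, -0.8944).

q_2 = (0.4472, -0.8944)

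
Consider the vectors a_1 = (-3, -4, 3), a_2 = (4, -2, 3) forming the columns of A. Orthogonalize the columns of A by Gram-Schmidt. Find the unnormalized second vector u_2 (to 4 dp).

a_1 = (-3, -4, 3); ‖a_1‖ = 5.8310, so e_1 = (-0.5145, -0.6860, 0.5145).
e_1·a_2 = (-0.5145)·4 + (-0.6860)·(-2) + 0.5145·3 = 0.8575.
u_2 = a_2 − 0.8575·e_1 = (4.4412, -1.4118, 2.5588).

u_2 = (4.4412, -1.4118, 2.5588)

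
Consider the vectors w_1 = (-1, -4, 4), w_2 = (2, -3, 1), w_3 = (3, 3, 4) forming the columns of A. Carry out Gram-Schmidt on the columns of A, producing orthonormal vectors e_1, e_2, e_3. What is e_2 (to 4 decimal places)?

w_1 = (-1, -4, 4); ‖w_1‖ = 5.7446, so e_1 = (-0.1741, -0.6963, 0.6963).
e_1·w_2 = (-0.1741)·2 + (-0.6963)·(-3) + 0.6963·1 = 2.4371.
u_2 = w_2 − 2.4371·e_1 = (2.4242, -1.3030, -0.6970).
‖u_2‖ = 2.8391, so e_2 = (0.8539, -0.4590, -0.2455).

e_2 = (0.8539, -0.4590, -0.2455)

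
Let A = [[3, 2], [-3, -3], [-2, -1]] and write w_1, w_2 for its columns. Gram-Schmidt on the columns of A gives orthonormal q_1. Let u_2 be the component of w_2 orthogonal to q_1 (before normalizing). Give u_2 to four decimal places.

u_2 = (-0.3182, -0.6818, 0.5455)

w_1 = (3, -3, -2); ‖w_1‖ = 4.6904, so q_1 = (0.6396, -0.6396, -0.4264).
q_1·w_2 = 0.6396·2 + (-0.6396)·(-3) + (-0.4264)·(-1) = 3.6244.
u_2 = w_2 − 3.6244·q_1 = (-0.3182, -0.6818, 0.5455).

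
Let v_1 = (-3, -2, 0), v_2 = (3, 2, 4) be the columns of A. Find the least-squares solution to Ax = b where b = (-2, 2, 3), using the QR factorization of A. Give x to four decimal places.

v_1 = (-3, -2, 0); ‖v_1‖ = 3.6056, so e_1 = (-0.8321, -0.5547, 0.0000).
e_1·v_2 = (-0.8321)·3 + (-0.5547)·2 + 0.0000·4 = -3.6056.
u_2 = v_2 + 3.6056·e_1 = (0.0000, 0.0000, 4.0000).
‖u_2‖ = 4.0000, so e_2 = (0.0000, 0.0000, 1.0000).
Qᵀb = (0.5547, 3.0000).
Back-substitute: x_2 = 3.0000/4.0000 = 0.7500.
x_1 = (0.5547 + 3.6056·0.7500)/3.6056 = 0.9038.

x = (0.9038, 0.7500)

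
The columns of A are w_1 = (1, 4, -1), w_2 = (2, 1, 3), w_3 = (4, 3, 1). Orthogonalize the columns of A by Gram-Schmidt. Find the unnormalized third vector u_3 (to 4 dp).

w_1 = (1, 4, -1); ‖w_1‖ = 4.2426, so q_1 = (0.2357, 0.9428, -0.2357).
q_1·w_2 = 0.2357·2 + 0.9428·1 + (-0.2357)·3 = 0.7071.
u_2 = w_2 − 0.7071·q_1 = (1.8333, 0.3333, 3.1667).
‖u_2‖ = 3.6742, so q_2 = (0.4990, 0.0907, 0.8619).
q_1·w_3 = 0.2357·4 + 0.9428·3 + (-0.2357)·1 = 3.5355; q_2·w_3 = 0.4990·4 + 0.0907·3 + 0.8619·1 = 3.1299.
u_3 = w_3 − 3.5355·q_1 − 3.1299·q_2 = (1.6049, -0.6173, -0.8642).

u_3 = (1.6049, -0.6173, -0.8642)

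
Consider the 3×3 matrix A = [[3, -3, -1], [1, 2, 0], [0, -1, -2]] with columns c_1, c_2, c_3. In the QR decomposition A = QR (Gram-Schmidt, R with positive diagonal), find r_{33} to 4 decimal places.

r_{33} = 1.7821

q_1 = c_1/‖c_1‖ = (3, 1, 0)/3.1623 = (0.9487, 0.3162, 0.0000).
r_{12} = q_1·c_2 = -2.2136.
u_2 = c_2 + 2.2136·q_1 = (-0.9000, 2.7000, -1.0000).
‖u_2‖ = 3.0166, so q_2 = (-0.2983, 0.8950, -0.3315).
r_{13} = q_1·c_3 = -0.9487; r_{23} = q_2·c_3 = 0.9613.
u_3 = c_3 + 0.9487·q_1 − 0.9613·q_2 = (0.1868, -0.5604, -1.6813).
r_{33} = ‖u_3‖ = 1.7821.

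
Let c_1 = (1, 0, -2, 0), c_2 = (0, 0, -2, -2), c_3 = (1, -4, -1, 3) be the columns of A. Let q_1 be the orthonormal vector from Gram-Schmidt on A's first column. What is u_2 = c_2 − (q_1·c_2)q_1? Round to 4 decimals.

u_2 = (-0.8000, 0.0000, -0.4000, -2.0000)

q_1 = c_1/‖c_1‖ = (1, 0, -2, 0)/2.2361 = (0.4472, 0.0000, -0.8944, 0.0000).
r_{12} = q_1·c_2 = 1.7889.
u_2 = c_2 − 1.7889·q_1 = (-0.8000, 0.0000, -0.4000, -2.0000).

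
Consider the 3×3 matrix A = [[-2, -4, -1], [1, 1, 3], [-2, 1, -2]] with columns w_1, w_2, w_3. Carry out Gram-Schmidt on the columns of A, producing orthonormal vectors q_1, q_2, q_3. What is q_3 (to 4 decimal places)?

q_3 = (0.2822, 0.9407, 0.1881)

q_1 = w_1/‖w_1‖ = (-2, 1, -2)/3.0000 = (-0.6667, 0.3333, -0.6667).
r_{12} = q_1·w_2 = 2.3333.
u_2 = w_2 − 2.3333·q_1 = (-2.4444, 0.2222, 2.5556).
‖u_2‖ = 3.5434, so q_2 = (-0.6899, 0.0627, 0.7212).
r_{13} = q_1·w_3 = 3.0000; r_{23} = q_2·w_3 = -0.5644.
u_3 = w_3 − 3.0000·q_1 + 0.5644·q_2 = (0.6106, 2.0354, 0.4071).
‖u_3‖ = 2.1637, so q_3 = (0.2822, 0.9407, 0.1881).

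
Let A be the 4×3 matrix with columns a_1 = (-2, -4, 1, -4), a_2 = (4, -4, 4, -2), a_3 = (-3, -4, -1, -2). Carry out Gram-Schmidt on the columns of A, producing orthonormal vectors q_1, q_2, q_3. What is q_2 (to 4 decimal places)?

q_2 = (0.7917, -0.2864, 0.5390, 0.0253)

a_1 = (-2, -4, 1, -4); ‖a_1‖ = 6.0828, so q_1 = (-0.3288, -0.6576, 0.1644, -0.6576).
q_1·a_2 = (-0.3288)·4 + (-0.6576)·(-4) + 0.1644·4 + (-0.6576)·(-2) = 3.2880.
u_2 = a_2 − 3.2880·q_1 = (5.0811, -1.8378, 3.4595, 0.1622).
‖u_2‖ = 6.4179, so q_2 = (0.7917, -0.2864, 0.5390, 0.0253).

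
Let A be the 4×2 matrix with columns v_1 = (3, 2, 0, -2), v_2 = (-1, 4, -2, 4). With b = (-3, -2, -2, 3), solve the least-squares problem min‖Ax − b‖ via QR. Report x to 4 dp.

x = (-1.0806, 0.2097)

q_1 = v_1/‖v_1‖ = (3, 2, 0, -2)/4.1231 = (0.7276, 0.4851, 0.0000, -0.4851).
r_{12} = q_1·v_2 = -0.7276.
u_2 = v_2 + 0.7276·q_1 = (-0.4706, 4.3529, -2.0000, 3.6471).
‖u_2‖ = 6.0391, so q_2 = (-0.0779, 0.7208, -0.3312, 0.6039).
Qᵀb = (-4.6082, 1.2663).
Back-substitute: x_2 = 1.2663/6.0391 = 0.2097.
x_1 = (-4.6082 + 0.7276·0.2097)/4.1231 = -1.0806.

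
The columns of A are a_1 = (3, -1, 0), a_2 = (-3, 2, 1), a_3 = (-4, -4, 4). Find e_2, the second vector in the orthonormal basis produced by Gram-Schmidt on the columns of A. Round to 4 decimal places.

e_1 = a_1/‖a_1‖ = (3, -1, 0)/3.1623 = (0.9487, -0.3162, 0.0000).
r_{12} = e_1·a_2 = -3.4785.
u_2 = a_2 + 3.4785·e_1 = (0.3000, 0.9000, 1.0000).
‖u_2‖ = 1.3784, so e_2 = (0.2176, 0.6529, 0.7255).

e_2 = (0.2176, 0.6529, 0.7255)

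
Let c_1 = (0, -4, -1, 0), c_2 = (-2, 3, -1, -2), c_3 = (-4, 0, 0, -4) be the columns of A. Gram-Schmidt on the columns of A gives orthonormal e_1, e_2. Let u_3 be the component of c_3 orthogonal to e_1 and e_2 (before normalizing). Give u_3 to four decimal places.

c_1 = (0, -4, -1, 0); ‖c_1‖ = 4.1231, so e_1 = (0.0000, -0.9701, -0.2425, 0.0000).
e_1·c_2 = 0.0000·(-2) + (-0.9701)·3 + (-0.2425)·(-1) + 0.0000·(-2) = -2.6679.
u_2 = c_2 + 2.6679·e_1 = (-2.0000, 0.4118, -1.6471, -2.0000).
‖u_2‖ = 3.2988, so e_2 = (-0.6063, 0.1248, -0.4993, -0.6063).
e_1·c_3 = 0.0000·(-4) + (-0.9701)·0 + (-0.2425)·0 + 0.0000·(-4) = 0.0000; e_2·c_3 = (-0.6063)·(-4) + 0.1248·0 + (-0.4993)·0 + (-0.6063)·(-4) = 4.8502.
u_3 = c_3 + 0.0000·e_1 − 4.8502·e_2 = (-1.0595, -0.6054, 2.4216, -1.0595).

u_3 = (-1.0595, -0.6054, 2.4216, -1.0595)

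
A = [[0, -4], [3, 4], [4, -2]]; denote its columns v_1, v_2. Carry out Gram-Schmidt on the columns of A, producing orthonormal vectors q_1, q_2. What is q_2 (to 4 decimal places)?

v_1 = (0, 3, 4); ‖v_1‖ = 5.0000, so q_1 = (0.0000, 0.6000, 0.8000).
q_1·v_2 = 0.0000·(-4) + 0.6000·4 + 0.8000·(-2) = 0.8000.
u_2 = v_2 − 0.8000·q_1 = (-4.0000, 3.5200, -2.6400).
‖u_2‖ = 5.9464, so q_2 = (-0.6727, 0.5920, -0.4440).

q_2 = (-0.6727, 0.5920, -0.4440)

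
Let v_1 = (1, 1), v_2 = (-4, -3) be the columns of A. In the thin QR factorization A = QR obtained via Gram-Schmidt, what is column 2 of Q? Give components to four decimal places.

q_1 = v_1/‖v_1‖ = (1, 1)/1.4142 = (0.7071, 0.7071).
r_{12} = q_1·v_2 = -4.9497.
u_2 = v_2 + 4.9497·q_1 = (-0.5000, 0.5000).
‖u_2‖ = 0.7071, so q_2 = (-0.7071, 0.7071).

q_2 = (-0.7071, 0.7071)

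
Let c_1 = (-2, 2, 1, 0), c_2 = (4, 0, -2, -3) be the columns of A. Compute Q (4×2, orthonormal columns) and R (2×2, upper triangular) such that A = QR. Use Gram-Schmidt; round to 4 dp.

q_1 = c_1/‖c_1‖ = (-2, 2, 1, 0)/3.0000 = (-0.6667, 0.6667, 0.3333, 0.0000).
r_{12} = q_1·c_2 = -3.3333.
u_2 = c_2 + 3.3333·q_1 = (1.7778, 2.2222, -0.8889, -3.0000).
‖u_2‖ = 4.2295, so q_2 = (0.4203, 0.5254, -0.2102, -0.7093).

Q = [[-0.6667, 0.4203], [0.6667, 0.5254], [0.3333, -0.2102], [0.0000, -0.7093]], R = [[3.0000, -3.3333], [0.0000, 4.2295]]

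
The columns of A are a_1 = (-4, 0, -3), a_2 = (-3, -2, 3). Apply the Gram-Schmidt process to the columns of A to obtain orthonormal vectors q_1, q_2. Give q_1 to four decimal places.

q_1 = a_1/‖a_1‖ = (-4, 0, -3)/5.0000 = (-0.8000, 0.0000, -0.6000).

q_1 = (-0.8000, 0.0000, -0.6000)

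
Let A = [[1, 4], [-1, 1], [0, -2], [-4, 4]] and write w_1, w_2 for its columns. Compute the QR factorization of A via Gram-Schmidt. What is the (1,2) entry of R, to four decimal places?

w_1 = (1, -1, 0, -4); ‖w_1‖ = 4.2426, so q_1 = (0.2357, -0.2357, 0.0000, -0.9428).
r_{12} = q_1·w_2 = -3.0641.

r_{12} = -3.0641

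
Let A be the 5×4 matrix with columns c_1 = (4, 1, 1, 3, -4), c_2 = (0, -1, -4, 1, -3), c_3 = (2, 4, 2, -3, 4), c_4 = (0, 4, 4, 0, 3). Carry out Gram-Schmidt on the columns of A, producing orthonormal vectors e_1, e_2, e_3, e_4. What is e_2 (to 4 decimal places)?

e_1 = c_1/‖c_1‖ = (4, 1, 1, 3, -4)/6.5574 = (0.6100, 0.1525, 0.1525, 0.4575, -0.6100).
r_{12} = e_1·c_2 = 1.5250.
u_2 = c_2 − 1.5250·e_1 = (-0.9302, -1.2326, -4.2326, 0.3023, -2.0698).
‖u_2‖ = 4.9673, so e_2 = (-0.1873, -0.2481, -0.8521, 0.0609, -0.4167).

e_2 = (-0.1873, -0.2481, -0.8521, 0.0609, -0.4167)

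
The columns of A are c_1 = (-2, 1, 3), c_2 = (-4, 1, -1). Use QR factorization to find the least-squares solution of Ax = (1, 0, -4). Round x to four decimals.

c_1 = (-2, 1, 3); ‖c_1‖ = 3.7417, so q_1 = (-0.5345, 0.2673, 0.8018).
q_1·c_2 = (-0.5345)·(-4) + 0.2673·1 + 0.8018·(-1) = 1.6036.
u_2 = c_2 − 1.6036·q_1 = (-3.1429, 0.5714, -2.2857).
‖u_2‖ = 3.9279, so q_2 = (-0.8001, 0.1455, -0.5819).
Qᵀb = (-3.7417, 1.5275).
Back-substitute: x_2 = 1.5275/3.9279 = 0.3889.
x_1 = (-3.7417 − 1.6036·0.3889)/3.7417 = -1.1667.

x = (-1.1667, 0.3889)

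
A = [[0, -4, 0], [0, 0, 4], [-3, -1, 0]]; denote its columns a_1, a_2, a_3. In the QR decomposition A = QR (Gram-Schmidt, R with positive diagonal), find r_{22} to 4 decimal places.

r_{22} = 4.0000

a_1 = (0, 0, -3); ‖a_1‖ = 3.0000, so e_1 = (0.0000, 0.0000, -1.0000).
e_1·a_2 = 0.0000·(-4) + 0.0000·0 + (-1.0000)·(-1) = 1.0000.
u_2 = a_2 − 1.0000·e_1 = (-4.0000, 0.0000, 0.0000).
r_{22} = ‖u_2‖ = 4.0000.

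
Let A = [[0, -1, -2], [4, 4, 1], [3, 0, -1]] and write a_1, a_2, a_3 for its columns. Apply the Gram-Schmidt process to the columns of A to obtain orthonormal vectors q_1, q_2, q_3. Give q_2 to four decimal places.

q_2 = (-0.3846, 0.5538, -0.7385)

q_1 = a_1/‖a_1‖ = (0, 4, 3)/5.0000 = (0.0000, 0.8000, 0.6000).
r_{12} = q_1·a_2 = 3.2000.
u_2 = a_2 − 3.2000·q_1 = (-1.0000, 1.4400, -1.9200).
‖u_2‖ = 2.6000, so q_2 = (-0.3846, 0.5538, -0.7385).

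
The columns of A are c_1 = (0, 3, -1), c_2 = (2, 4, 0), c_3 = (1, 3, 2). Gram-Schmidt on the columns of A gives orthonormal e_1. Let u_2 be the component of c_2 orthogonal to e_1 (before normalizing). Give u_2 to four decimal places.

e_1 = c_1/‖c_1‖ = (0, 3, -1)/3.1623 = (0.0000, 0.9487, -0.3162).
r_{12} = e_1·c_2 = 3.7947.
u_2 = c_2 − 3.7947·e_1 = (2.0000, 0.4000, 1.2000).

u_2 = (2.0000, 0.4000, 1.2000)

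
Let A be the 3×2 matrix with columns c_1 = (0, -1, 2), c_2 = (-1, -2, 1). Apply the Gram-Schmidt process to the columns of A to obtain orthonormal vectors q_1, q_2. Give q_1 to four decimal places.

c_1 = (0, -1, 2); ‖c_1‖ = 2.2361, so q_1 = (0.0000, -0.4472, 0.8944).

q_1 = (0.0000, -0.4472, 0.8944)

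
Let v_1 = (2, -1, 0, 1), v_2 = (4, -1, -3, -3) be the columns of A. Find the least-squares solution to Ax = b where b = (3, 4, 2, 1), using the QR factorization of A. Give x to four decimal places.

x = (0.6379, -0.1379)

q_1 = v_1/‖v_1‖ = (2, -1, 0, 1)/2.4495 = (0.8165, -0.4082, 0.0000, 0.4082).
r_{12} = q_1·v_2 = 2.4495.
u_2 = v_2 − 2.4495·q_1 = (2.0000, 0.0000, -3.0000, -4.0000).
‖u_2‖ = 5.3852, so q_2 = (0.3714, 0.0000, -0.5571, -0.7428).
Qᵀb = (1.2247, -0.7428).
Back-substitute: x_2 = -0.7428/5.3852 = -0.1379.
x_1 = (1.2247 − 2.4495·(-0.1379))/2.4495 = 0.6379.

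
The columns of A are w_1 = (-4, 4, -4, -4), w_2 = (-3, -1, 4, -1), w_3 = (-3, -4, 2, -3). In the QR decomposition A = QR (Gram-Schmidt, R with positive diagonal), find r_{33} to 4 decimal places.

r_{33} = 4.0580

w_1 = (-4, 4, -4, -4); ‖w_1‖ = 8.0000, so e_1 = (-0.5000, 0.5000, -0.5000, -0.5000).
e_1·w_2 = (-0.5000)·(-3) + 0.5000·(-1) + (-0.5000)·4 + (-0.5000)·(-1) = -0.5000.
u_2 = w_2 + 0.5000·e_1 = (-3.2500, -0.7500, 3.7500, -1.2500).
‖u_2‖ = 5.1720, so e_2 = (-0.6284, -0.1450, 0.7251, -0.2417).
e_1·w_3 = (-0.5000)·(-3) + 0.5000·(-4) + (-0.5000)·2 + (-0.5000)·(-3) = 0.0000; e_2·w_3 = (-0.6284)·(-3) + (-0.1450)·(-4) + 0.7251·2 + (-0.2417)·(-3) = 4.6403.
u_3 = w_3 + 0.0000·e_1 − 4.6403·e_2 = (-0.0841, -3.3271, -1.3645, -1.8785).
r_{33} = ‖u_3‖ = 4.0580.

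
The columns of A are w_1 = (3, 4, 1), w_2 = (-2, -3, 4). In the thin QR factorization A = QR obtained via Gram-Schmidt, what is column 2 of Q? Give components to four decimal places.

e_2 = (-0.0830, -0.1826, 0.9797)

w_1 = (3, 4, 1); ‖w_1‖ = 5.0990, so e_1 = (0.5883, 0.7845, 0.1961).
e_1·w_2 = 0.5883·(-2) + 0.7845·(-3) + 0.1961·4 = -2.7456.
u_2 = w_2 + 2.7456·e_1 = (-0.3846, -0.8462, 4.5385).
‖u_2‖ = 4.6327, so e_2 = (-0.0830, -0.1826, 0.9797).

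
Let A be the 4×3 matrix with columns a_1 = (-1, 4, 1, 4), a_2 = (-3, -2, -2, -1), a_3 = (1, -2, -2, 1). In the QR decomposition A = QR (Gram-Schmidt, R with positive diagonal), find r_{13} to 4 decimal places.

a_1 = (-1, 4, 1, 4); ‖a_1‖ = 5.8310, so e_1 = (-0.1715, 0.6860, 0.1715, 0.6860).
r_{13} = e_1·a_3 = -1.2005.

r_{13} = -1.2005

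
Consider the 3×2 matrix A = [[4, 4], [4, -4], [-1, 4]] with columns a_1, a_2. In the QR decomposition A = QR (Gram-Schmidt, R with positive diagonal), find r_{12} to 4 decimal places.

a_1 = (4, 4, -1); ‖a_1‖ = 5.7446, so e_1 = (0.6963, 0.6963, -0.1741).
r_{12} = e_1·a_2 = -0.6963.

r_{12} = -0.6963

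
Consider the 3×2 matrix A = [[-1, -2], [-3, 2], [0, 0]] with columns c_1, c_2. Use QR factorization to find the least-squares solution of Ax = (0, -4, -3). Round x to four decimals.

e_1 = c_1/‖c_1‖ = (-1, -3, 0)/3.1623 = (-0.3162, -0.9487, 0.0000).
r_{12} = e_1·c_2 = -1.2649.
u_2 = c_2 + 1.2649·e_1 = (-2.4000, 0.8000, 0.0000).
‖u_2‖ = 2.5298, so e_2 = (-0.9487, 0.3162, 0.0000).
Qᵀb = (3.7947, -1.2649).
Back-substitute: x_2 = -1.2649/2.5298 = -0.5000.
x_1 = (3.7947 + 1.2649·(-0.5000))/3.1623 = 1.0000.

x = (1.0000, -0.5000)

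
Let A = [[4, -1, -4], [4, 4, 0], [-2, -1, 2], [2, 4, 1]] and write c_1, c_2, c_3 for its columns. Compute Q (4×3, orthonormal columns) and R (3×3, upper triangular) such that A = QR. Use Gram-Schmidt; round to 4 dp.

c_1 = (4, 4, -2, 2); ‖c_1‖ = 6.3246, so q_1 = (0.6325, 0.6325, -0.3162, 0.3162).
q_1·c_2 = 0.6325·(-1) + 0.6325·4 + (-0.3162)·(-1) + 0.3162·4 = 3.4785.
u_2 = c_2 − 3.4785·q_1 = (-3.2000, 1.8000, 0.1000, 2.9000).
‖u_2‖ = 4.6797, so q_2 = (-0.6838, 0.3846, 0.0214, 0.6197).
q_1·c_3 = 0.6325·(-4) + 0.6325·0 + (-0.3162)·2 + 0.3162·1 = -2.8460; q_2·c_3 = (-0.6838)·(-4) + 0.3846·0 + 0.0214·2 + 0.6197·1 = 3.3976.
u_3 = c_3 + 2.8460·q_1 − 3.3976·q_2 = (0.1233, 0.4932, 1.0274, -0.2055).
‖u_3‖ = 1.1645, so q_3 = (0.1059, 0.4235, 0.8822, -0.1764).

Q = [[0.6325, -0.6838, 0.1059], [0.6325, 0.3846, 0.4235], [-0.3162, 0.0214, 0.8822], [0.3162, 0.6197, -0.1764]], R = [[6.3246, 3.4785, -2.8460], [0.0000, 4.6797, 3.3976], [0.0000, 0.0000, 1.1645]]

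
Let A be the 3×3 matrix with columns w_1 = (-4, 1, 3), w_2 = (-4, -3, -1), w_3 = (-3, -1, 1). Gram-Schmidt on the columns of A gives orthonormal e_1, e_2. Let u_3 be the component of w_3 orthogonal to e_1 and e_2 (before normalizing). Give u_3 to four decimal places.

u_3 = (0.1111, -0.2222, 0.2222)

e_1 = w_1/‖w_1‖ = (-4, 1, 3)/5.0990 = (-0.7845, 0.1961, 0.5883).
r_{12} = e_1·w_2 = 1.9612.
u_2 = w_2 − 1.9612·e_1 = (-2.4615, -3.3846, -2.1538).
‖u_2‖ = 4.7068, so e_2 = (-0.5230, -0.7191, -0.4576).
r_{13} = e_1·w_3 = 2.7456; r_{23} = e_2·w_3 = 1.8304.
u_3 = w_3 − 2.7456·e_1 − 1.8304·e_2 = (0.1111, -0.2222, 0.2222).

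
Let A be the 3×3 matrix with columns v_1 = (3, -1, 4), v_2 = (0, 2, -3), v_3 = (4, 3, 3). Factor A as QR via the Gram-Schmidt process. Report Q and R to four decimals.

Q = [[0.5883, 0.6912, -0.4196], [-0.1961, 0.6254, 0.7553], [0.7845, -0.3621, 0.5035]], R = [[5.0990, -2.7456, 4.1184], [0.0000, 2.3370, 3.5549], [0.0000, 0.0000, 2.0980]]

e_1 = v_1/‖v_1‖ = (3, -1, 4)/5.0990 = (0.5883, -0.1961, 0.7845).
r_{12} = e_1·v_2 = -2.7456.
u_2 = v_2 + 2.7456·e_1 = (1.6154, 1.4615, -0.8462).
‖u_2‖ = 2.3370, so e_2 = (0.6912, 0.6254, -0.3621).
r_{13} = e_1·v_3 = 4.1184; r_{23} = e_2·v_3 = 3.5549.
u_3 = v_3 − 4.1184·e_1 − 3.5549·e_2 = (-0.8803, 1.5845, 1.0563).
‖u_3‖ = 2.0980, so e_3 = (-0.4196, 0.7553, 0.5035).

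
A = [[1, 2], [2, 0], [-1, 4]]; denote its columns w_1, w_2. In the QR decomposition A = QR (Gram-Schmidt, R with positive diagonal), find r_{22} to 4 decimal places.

r_{22} = 4.3970

w_1 = (1, 2, -1); ‖w_1‖ = 2.4495, so q_1 = (0.4082, 0.8165, -0.4082).
q_1·w_2 = 0.4082·2 + 0.8165·0 + (-0.4082)·4 = -0.8165.
u_2 = w_2 + 0.8165·q_1 = (2.3333, 0.6667, 3.6667).
r_{22} = ‖u_2‖ = 4.3970.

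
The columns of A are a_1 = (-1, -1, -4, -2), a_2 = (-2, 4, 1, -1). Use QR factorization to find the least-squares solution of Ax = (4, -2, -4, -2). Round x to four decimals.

x = (0.6923, -0.6923)

e_1 = a_1/‖a_1‖ = (-1, -1, -4, -2)/4.6904 = (-0.2132, -0.2132, -0.8528, -0.4264).
r_{12} = e_1·a_2 = -0.8528.
u_2 = a_2 + 0.8528·e_1 = (-2.1818, 3.8182, 0.2727, -1.3636).
‖u_2‖ = 4.6122, so e_2 = (-0.4730, 0.8278, 0.0591, -0.2957).
Qᵀb = (3.8376, -3.1931).
Back-substitute: x_2 = -3.1931/4.6122 = -0.6923.
x_1 = (3.8376 + 0.8528·(-0.6923))/4.6904 = 0.6923.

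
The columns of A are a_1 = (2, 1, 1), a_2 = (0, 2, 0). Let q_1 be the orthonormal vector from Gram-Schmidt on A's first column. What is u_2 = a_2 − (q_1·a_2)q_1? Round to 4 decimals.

a_1 = (2, 1, 1); ‖a_1‖ = 2.4495, so q_1 = (0.8165, 0.4082, 0.4082).
q_1·a_2 = 0.8165·0 + 0.4082·2 + 0.4082·0 = 0.8165.
u_2 = a_2 − 0.8165·q_1 = (-0.6667, 1.6667, -0.3333).

u_2 = (-0.6667, 1.6667, -0.3333)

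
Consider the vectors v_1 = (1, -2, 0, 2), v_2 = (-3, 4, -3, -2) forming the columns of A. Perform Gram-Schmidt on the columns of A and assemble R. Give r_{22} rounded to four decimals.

v_1 = (1, -2, 0, 2); ‖v_1‖ = 3.0000, so e_1 = (0.3333, -0.6667, 0.0000, 0.6667).
e_1·v_2 = 0.3333·(-3) + (-0.6667)·4 + 0.0000·(-3) + 0.6667·(-2) = -5.0000.
u_2 = v_2 + 5.0000·e_1 = (-1.3333, 0.6667, -3.0000, 1.3333).
r_{22} = ‖u_2‖ = 3.6056.

r_{22} = 3.6056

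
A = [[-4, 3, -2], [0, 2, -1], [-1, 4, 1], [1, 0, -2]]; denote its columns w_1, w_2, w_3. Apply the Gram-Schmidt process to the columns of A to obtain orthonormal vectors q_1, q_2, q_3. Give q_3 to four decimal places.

w_1 = (-4, 0, -1, 1); ‖w_1‖ = 4.2426, so q_1 = (-0.9428, 0.0000, -0.2357, 0.2357).
q_1·w_2 = (-0.9428)·3 + 0.0000·2 + (-0.2357)·4 + 0.2357·0 = -3.7712.
u_2 = w_2 + 3.7712·q_1 = (-0.5556, 2.0000, 3.1111, 0.8889).
‖u_2‖ = 3.8442, so q_2 = (-0.1445, 0.5203, 0.8093, 0.2312).
q_1·w_3 = (-0.9428)·(-2) + 0.0000·(-1) + (-0.2357)·1 + 0.2357·(-2) = 1.1785; q_2·w_3 = (-0.1445)·(-2) + 0.5203·(-1) + 0.8093·1 + 0.2312·(-2) = 0.1156.
u_3 = w_3 − 1.1785·q_1 − 0.1156·q_2 = (-0.8722, -1.0602, 1.1842, -2.3045).
‖u_3‖ = 2.9322, so q_3 = (-0.2975, -0.3616, 0.4039, -0.7859).

q_3 = (-0.2975, -0.3616, 0.4039, -0.7859)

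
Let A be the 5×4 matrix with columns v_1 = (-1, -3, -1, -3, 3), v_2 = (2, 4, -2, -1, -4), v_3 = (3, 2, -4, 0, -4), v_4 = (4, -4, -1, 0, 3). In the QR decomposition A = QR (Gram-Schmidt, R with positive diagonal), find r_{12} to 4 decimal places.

r_{12} = -3.8996

v_1 = (-1, -3, -1, -3, 3); ‖v_1‖ = 5.3852, so e_1 = (-0.1857, -0.5571, -0.1857, -0.5571, 0.5571).
r_{12} = e_1·v_2 = -3.8996.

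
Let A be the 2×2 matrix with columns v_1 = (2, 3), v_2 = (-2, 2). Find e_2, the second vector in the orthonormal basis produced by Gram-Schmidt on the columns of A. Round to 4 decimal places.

e_2 = (-0.8321, 0.5547)

v_1 = (2, 3); ‖v_1‖ = 3.6056, so e_1 = (0.5547, 0.8321).
e_1·v_2 = 0.5547·(-2) + 0.8321·2 = 0.5547.
u_2 = v_2 − 0.5547·e_1 = (-2.3077, 1.5385).
‖u_2‖ = 2.7735, so e_2 = (-0.8321, 0.5547).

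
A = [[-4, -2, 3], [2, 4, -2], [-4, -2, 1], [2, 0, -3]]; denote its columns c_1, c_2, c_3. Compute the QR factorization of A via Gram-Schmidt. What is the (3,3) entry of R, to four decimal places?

c_1 = (-4, 2, -4, 2); ‖c_1‖ = 6.3246, so e_1 = (-0.6325, 0.3162, -0.6325, 0.3162).
e_1·c_2 = (-0.6325)·(-2) + 0.3162·4 + (-0.6325)·(-2) + 0.3162·0 = 3.7947.
u_2 = c_2 − 3.7947·e_1 = (0.4000, 2.8000, 0.4000, -1.2000).
‖u_2‖ = 3.0984, so e_2 = (0.1291, 0.9037, 0.1291, -0.3873).
e_1·c_3 = (-0.6325)·3 + 0.3162·(-2) + (-0.6325)·1 + 0.3162·(-3) = -4.1110; e_2·c_3 = 0.1291·3 + 0.9037·(-2) + 0.1291·1 + (-0.3873)·(-3) = -0.1291.
u_3 = c_3 + 4.1110·e_1 + 0.1291·e_2 = (0.4167, -0.5833, -1.5833, -1.7500).
r_{33} = ‖u_3‖ = 2.4664.

r_{33} = 2.4664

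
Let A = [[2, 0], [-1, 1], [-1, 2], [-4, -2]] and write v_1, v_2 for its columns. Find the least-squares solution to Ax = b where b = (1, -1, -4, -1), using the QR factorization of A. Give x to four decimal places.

x = (0.7746, -1.2081)

v_1 = (2, -1, -1, -4); ‖v_1‖ = 4.6904, so q_1 = (0.4264, -0.2132, -0.2132, -0.8528).
q_1·v_2 = 0.4264·0 + (-0.2132)·1 + (-0.2132)·2 + (-0.8528)·(-2) = 1.0660.
u_2 = v_2 − 1.0660·q_1 = (-0.4545, 1.2273, 2.2273, -1.0909).
‖u_2‖ = 2.8042, so q_2 = (-0.1621, 0.4377, 0.7943, -0.3890).
Qᵀb = (2.3452, -3.3878).
Back-substitute: x_2 = -3.3878/2.8042 = -1.2081.
x_1 = (2.3452 − 1.0660·(-1.2081))/4.6904 = 0.7746.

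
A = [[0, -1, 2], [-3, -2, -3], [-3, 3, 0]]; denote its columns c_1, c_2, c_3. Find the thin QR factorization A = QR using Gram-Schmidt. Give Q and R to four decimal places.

e_1 = c_1/‖c_1‖ = (0, -3, -3)/4.2426 = (0.0000, -0.7071, -0.7071).
r_{12} = e_1·c_2 = -0.7071.
u_2 = c_2 + 0.7071·e_1 = (-1.0000, -2.5000, 2.5000).
‖u_2‖ = 3.6742, so e_2 = (-0.2722, -0.6804, 0.6804).
r_{13} = e_1·c_3 = 2.1213; r_{23} = e_2·c_3 = 1.4969.
u_3 = c_3 − 2.1213·e_1 − 1.4969·e_2 = (2.4074, -0.4815, 0.4815).
‖u_3‖ = 2.5019, so e_3 = (0.9623, -0.1925, 0.1925).

Q = [[0.0000, -0.2722, 0.9623], [-0.7071, -0.6804, -0.1925], [-0.7071, 0.6804, 0.1925]], R = [[4.2426, -0.7071, 2.1213], [0.0000, 3.6742, 1.4969], [0.0000, 0.0000, 2.5019]]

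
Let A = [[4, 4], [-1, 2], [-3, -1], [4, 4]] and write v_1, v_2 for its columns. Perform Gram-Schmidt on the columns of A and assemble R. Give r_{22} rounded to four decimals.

r_{22} = 3.3274

e_1 = v_1/‖v_1‖ = (4, -1, -3, 4)/6.4807 = (0.6172, -0.1543, -0.4629, 0.6172).
r_{12} = e_1·v_2 = 5.0920.
u_2 = v_2 − 5.0920·e_1 = (0.8571, 2.7857, 1.3571, 0.8571).
r_{22} = ‖u_2‖ = 3.3274.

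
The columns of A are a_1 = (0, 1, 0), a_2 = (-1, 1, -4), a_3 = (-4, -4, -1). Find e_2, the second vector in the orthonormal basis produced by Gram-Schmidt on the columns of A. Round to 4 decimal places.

a_1 = (0, 1, 0); ‖a_1‖ = 1.0000, so e_1 = (0.0000, 1.0000, 0.0000).
e_1·a_2 = 0.0000·(-1) + 1.0000·1 + 0.0000·(-4) = 1.0000.
u_2 = a_2 − 1.0000·e_1 = (-1.0000, 0.0000, -4.0000).
‖u_2‖ = 4.1231, so e_2 = (-0.2425, 0.0000, -0.9701).

e_2 = (-0.2425, 0.0000, -0.9701)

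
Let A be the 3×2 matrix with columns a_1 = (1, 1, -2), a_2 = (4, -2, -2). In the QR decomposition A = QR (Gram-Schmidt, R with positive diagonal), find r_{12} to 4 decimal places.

a_1 = (1, 1, -2); ‖a_1‖ = 2.4495, so q_1 = (0.4082, 0.4082, -0.8165).
r_{12} = q_1·a_2 = 2.4495.

r_{12} = 2.4495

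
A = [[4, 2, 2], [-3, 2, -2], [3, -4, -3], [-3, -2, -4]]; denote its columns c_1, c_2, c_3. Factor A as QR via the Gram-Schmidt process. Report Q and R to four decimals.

Q = [[0.6100, 0.4513, -0.4673], [-0.4575, 0.3274, -0.7032], [0.4575, -0.7079, -0.4169], [-0.4575, -0.4336, -0.3368]], R = [[6.5574, -0.6100, 2.5925], [0.0000, 5.2562, 4.1059], [0.0000, 0.0000, 3.0693]]

c_1 = (4, -3, 3, -3); ‖c_1‖ = 6.5574, so q_1 = (0.6100, -0.4575, 0.4575, -0.4575).
q_1·c_2 = 0.6100·2 + (-0.4575)·2 + 0.4575·(-4) + (-0.4575)·(-2) = -0.6100.
u_2 = c_2 + 0.6100·q_1 = (2.3721, 1.7209, -3.7209, -2.2791).
‖u_2‖ = 5.2562, so q_2 = (0.4513, 0.3274, -0.7079, -0.4336).
q_1·c_3 = 0.6100·2 + (-0.4575)·(-2) + 0.4575·(-3) + (-0.4575)·(-4) = 2.5925; q_2·c_3 = 0.4513·2 + 0.3274·(-2) + (-0.7079)·(-3) + (-0.4336)·(-4) = 4.1059.
u_3 = c_3 − 2.5925·q_1 − 4.1059·q_2 = (-1.4343, -2.1582, -1.2795, -1.0337).
‖u_3‖ = 3.0693, so q_3 = (-0.4673, -0.7032, -0.4169, -0.3368).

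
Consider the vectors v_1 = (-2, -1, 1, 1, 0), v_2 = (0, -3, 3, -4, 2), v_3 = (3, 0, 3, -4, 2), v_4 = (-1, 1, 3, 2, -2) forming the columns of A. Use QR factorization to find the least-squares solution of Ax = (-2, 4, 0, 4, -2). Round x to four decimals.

e_1 = v_1/‖v_1‖ = (-2, -1, 1, 1, 0)/2.6458 = (-0.7559, -0.3780, 0.3780, 0.3780, 0.0000).
r_{12} = e_1·v_2 = 0.7559.
u_2 = v_2 − 0.7559·e_1 = (0.5714, -2.7143, 2.7143, -4.2857, 2.0000).
‖u_2‖ = 6.1179, so e_2 = (0.0934, -0.4437, 0.4437, -0.7005, 0.3269).
r_{13} = e_1·v_3 = -2.6458; r_{23} = e_2·v_3 = 5.0671.
u_3 = v_3 + 2.6458·e_1 − 5.0671·e_2 = (0.5267, 1.2481, 1.7519, 0.5496, 0.3435).
‖u_3‖ = 2.3075, so e_3 = (0.2283, 0.5409, 0.7592, 0.2382, 0.1489).
r_{14} = e_1·v_4 = 2.2678; r_{24} = e_2·v_4 = -1.2609; r_{34} = e_3·v_4 = 2.7690.
u_4 = v_4 − 2.2678·e_1 + 1.2609·e_2 − 2.7690·e_3 = (0.2000, -0.2000, 0.6000, -0.4000, -2.0000).
‖u_4‖ = 2.1448, so e_4 = (0.0933, -0.0933, 0.2798, -0.1865, -0.9325).
Qᵀb = (1.5119, -5.4174, 2.3621, 0.5595).
Back-substitute: x_4 = 0.5595/2.1448 = 0.2609.
x_3 = (2.3621 − 2.7690·0.2609)/2.3075 = 0.7106.
x_2 = (-5.4174 − 5.0671·0.7106 + 1.2609·0.2609)/6.1179 = -1.4203.
x_1 = (1.5119 − 0.7559·(-1.4203) + 2.6458·0.7106 − 2.2678·0.2609)/2.6458 = 1.4642.

x = (1.4642, -1.4203, 0.7106, 0.2609)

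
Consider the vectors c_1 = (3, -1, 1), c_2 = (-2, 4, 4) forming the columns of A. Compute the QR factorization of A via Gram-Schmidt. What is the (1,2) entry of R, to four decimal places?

r_{12} = -1.8091

c_1 = (3, -1, 1); ‖c_1‖ = 3.3166, so q_1 = (0.9045, -0.3015, 0.3015).
r_{12} = q_1·c_2 = -1.8091.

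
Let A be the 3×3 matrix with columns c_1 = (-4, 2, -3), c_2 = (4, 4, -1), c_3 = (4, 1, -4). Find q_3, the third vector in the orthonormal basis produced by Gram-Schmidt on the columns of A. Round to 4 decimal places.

q_3 = (0.3276, -0.5241, -0.7861)

c_1 = (-4, 2, -3); ‖c_1‖ = 5.3852, so q_1 = (-0.7428, 0.3714, -0.5571).
q_1·c_2 = (-0.7428)·4 + 0.3714·4 + (-0.5571)·(-1) = -0.9285.
u_2 = c_2 + 0.9285·q_1 = (3.3103, 4.3448, -1.5172).
‖u_2‖ = 5.6690, so q_2 = (0.5839, 0.7664, -0.2676).
q_1·c_3 = (-0.7428)·4 + 0.3714·1 + (-0.5571)·(-4) = -0.3714; q_2·c_3 = 0.5839·4 + 0.7664·1 + (-0.2676)·(-4) = 4.1727.
u_3 = c_3 + 0.3714·q_1 − 4.1727·q_2 = (1.2876, -2.0601, -3.0901).
‖u_3‖ = 3.9307, so q_3 = (0.3276, -0.5241, -0.7861).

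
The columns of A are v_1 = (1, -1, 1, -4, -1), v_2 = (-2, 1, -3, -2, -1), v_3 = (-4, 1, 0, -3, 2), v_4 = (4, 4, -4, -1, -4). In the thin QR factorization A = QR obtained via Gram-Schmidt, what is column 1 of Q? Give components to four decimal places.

e_1 = v_1/‖v_1‖ = (1, -1, 1, -4, -1)/4.4721 = (0.2236, -0.2236, 0.2236, -0.8944, -0.2236).

e_1 = (0.2236, -0.2236, 0.2236, -0.8944, -0.2236)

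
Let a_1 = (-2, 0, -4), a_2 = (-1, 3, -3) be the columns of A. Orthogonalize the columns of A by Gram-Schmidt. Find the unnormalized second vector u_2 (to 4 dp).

u_2 = (0.4000, 3.0000, -0.2000)

a_1 = (-2, 0, -4); ‖a_1‖ = 4.4721, so e_1 = (-0.4472, 0.0000, -0.8944).
e_1·a_2 = (-0.4472)·(-1) + 0.0000·3 + (-0.8944)·(-3) = 3.1305.
u_2 = a_2 − 3.1305·e_1 = (0.4000, 3.0000, -0.2000).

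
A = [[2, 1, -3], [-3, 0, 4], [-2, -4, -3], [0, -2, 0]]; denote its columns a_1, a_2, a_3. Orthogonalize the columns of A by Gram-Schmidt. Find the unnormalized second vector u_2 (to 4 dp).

u_2 = (-0.1765, 1.7647, -2.8235, -2.0000)

q_1 = a_1/‖a_1‖ = (2, -3, -2, 0)/4.1231 = (0.4851, -0.7276, -0.4851, 0.0000).
r_{12} = q_1·a_2 = 2.4254.
u_2 = a_2 − 2.4254·q_1 = (-0.1765, 1.7647, -2.8235, -2.0000).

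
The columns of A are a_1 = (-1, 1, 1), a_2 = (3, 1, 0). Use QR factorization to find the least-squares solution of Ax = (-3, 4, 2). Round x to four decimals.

x = (3.0769, 0.1154)

a_1 = (-1, 1, 1); ‖a_1‖ = 1.7321, so e_1 = (-0.5774, 0.5774, 0.5774).
e_1·a_2 = (-0.5774)·3 + 0.5774·1 + 0.5774·0 = -1.1547.
u_2 = a_2 + 1.1547·e_1 = (2.3333, 1.6667, 0.6667).
‖u_2‖ = 2.9439, so e_2 = (0.7926, 0.5661, 0.2265).
Qᵀb = (5.1962, 0.3397).
Back-substitute: x_2 = 0.3397/2.9439 = 0.1154.
x_1 = (5.1962 + 1.1547·0.1154)/1.7321 = 3.0769.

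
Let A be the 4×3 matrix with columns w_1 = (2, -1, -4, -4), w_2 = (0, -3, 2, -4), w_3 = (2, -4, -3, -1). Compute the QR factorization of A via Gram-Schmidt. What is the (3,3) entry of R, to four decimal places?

q_1 = w_1/‖w_1‖ = (2, -1, -4, -4)/6.0828 = (0.3288, -0.1644, -0.6576, -0.6576).
r_{12} = q_1·w_2 = 1.8084.
u_2 = w_2 − 1.8084·q_1 = (-0.5946, -2.7027, 3.1892, -2.8108).
‖u_2‖ = 5.0724, so q_2 = (-0.1172, -0.5328, 0.6287, -0.5541).
r_{13} = q_1·w_3 = 3.9456; r_{23} = q_2·w_3 = 0.5648.
u_3 = w_3 − 3.9456·q_1 − 0.5648·q_2 = (0.7689, -3.0504, -0.7605, 1.9076).
r_{33} = ‖u_3‖ = 3.7568.

r_{33} = 3.7568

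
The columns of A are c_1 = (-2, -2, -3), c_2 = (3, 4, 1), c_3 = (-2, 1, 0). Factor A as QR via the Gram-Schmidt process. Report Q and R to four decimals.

Q = [[-0.4851, 0.3333, -0.8085], [-0.4851, 0.6667, 0.5659], [-0.7276, -0.6667, 0.1617]], R = [[4.1231, -4.1231, 0.4851], [0.0000, 3.0000, 0.0000], [0.0000, 0.0000, 2.1828]]

q_1 = c_1/‖c_1‖ = (-2, -2, -3)/4.1231 = (-0.4851, -0.4851, -0.7276).
r_{12} = q_1·c_2 = -4.1231.
u_2 = c_2 + 4.1231·q_1 = (1.0000, 2.0000, -2.0000).
‖u_2‖ = 3.0000, so q_2 = (0.3333, 0.6667, -0.6667).
r_{13} = q_1·c_3 = 0.4851; r_{23} = q_2·c_3 = 0.0000.
u_3 = c_3 − 0.4851·q_1 + 0.0000·q_2 = (-1.7647, 1.2353, 0.3529).
‖u_3‖ = 2.1828, so q_3 = (-0.8085, 0.5659, 0.1617).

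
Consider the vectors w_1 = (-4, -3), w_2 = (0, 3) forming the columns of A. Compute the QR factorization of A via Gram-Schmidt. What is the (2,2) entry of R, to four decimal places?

r_{22} = 2.4000

q_1 = w_1/‖w_1‖ = (-4, -3)/5.0000 = (-0.8000, -0.6000).
r_{12} = q_1·w_2 = -1.8000.
u_2 = w_2 + 1.8000·q_1 = (-1.4400, 1.9200).
r_{22} = ‖u_2‖ = 2.4000.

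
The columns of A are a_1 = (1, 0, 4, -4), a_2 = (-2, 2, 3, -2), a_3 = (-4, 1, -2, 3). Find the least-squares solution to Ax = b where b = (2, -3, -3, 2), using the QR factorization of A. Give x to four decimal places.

x = (0.9053, -1.8105, 0.6368)

a_1 = (1, 0, 4, -4); ‖a_1‖ = 5.7446, so e_1 = (0.1741, 0.0000, 0.6963, -0.6963).
e_1·a_2 = 0.1741·(-2) + 0.0000·2 + 0.6963·3 + (-0.6963)·(-2) = 3.1334.
u_2 = a_2 − 3.1334·e_1 = (-2.5455, 2.0000, 0.8182, 0.1818).
‖u_2‖ = 3.3439, so e_2 = (-0.7612, 0.5981, 0.2447, 0.0544).
e_1·a_3 = 0.1741·(-4) + 0.0000·1 + 0.6963·(-2) + (-0.6963)·3 = -4.1779; e_2·a_3 = (-0.7612)·(-4) + 0.5981·1 + 0.2447·(-2) + 0.0544·3 = 3.3167.
u_3 = a_3 + 4.1779·e_1 − 3.3167·e_2 = (-0.7480, -0.9837, 0.0976, -0.0894).
‖u_3‖ = 1.2429, so e_3 = (-0.6018, -0.7915, 0.0785, -0.0720).
Qᵀb = (-3.1334, -3.9420, 0.7915).
Back-substitute: x_3 = 0.7915/1.2429 = 0.6368.
x_2 = (-3.9420 − 3.3167·0.6368)/3.3439 = -1.8105.
x_1 = (-3.1334 − 3.1334·(-1.8105) + 4.1779·0.6368)/5.7446 = 0.9053.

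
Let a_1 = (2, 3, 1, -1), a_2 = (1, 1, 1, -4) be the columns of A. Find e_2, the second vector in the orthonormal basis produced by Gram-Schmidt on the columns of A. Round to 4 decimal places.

a_1 = (2, 3, 1, -1); ‖a_1‖ = 3.8730, so e_1 = (0.5164, 0.7746, 0.2582, -0.2582).
e_1·a_2 = 0.5164·1 + 0.7746·1 + 0.2582·1 + (-0.2582)·(-4) = 2.5820.
u_2 = a_2 − 2.5820·e_1 = (-0.3333, -1.0000, 0.3333, -3.3333).
‖u_2‖ = 3.5119, so e_2 = (-0.0949, -0.2847, 0.0949, -0.9492).

e_2 = (-0.0949, -0.2847, 0.0949, -0.9492)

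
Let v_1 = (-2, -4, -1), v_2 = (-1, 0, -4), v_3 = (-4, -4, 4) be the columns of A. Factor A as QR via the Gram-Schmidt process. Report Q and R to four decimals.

v_1 = (-2, -4, -1); ‖v_1‖ = 4.5826, so e_1 = (-0.4364, -0.8729, -0.2182).
e_1·v_2 = (-0.4364)·(-1) + (-0.8729)·0 + (-0.2182)·(-4) = 1.3093.
u_2 = v_2 − 1.3093·e_1 = (-0.4286, 1.1429, -3.7143).
‖u_2‖ = 3.9097, so e_2 = (-0.1096, 0.2923, -0.9500).
e_1·v_3 = (-0.4364)·(-4) + (-0.8729)·(-4) + (-0.2182)·4 = 4.3644; e_2·v_3 = (-0.1096)·(-4) + 0.2923·(-4) + (-0.9500)·4 = -4.5309.
u_3 = v_3 − 4.3644·e_1 + 4.5309·e_2 = (-2.5919, 1.1340, 0.6480).
‖u_3‖ = 2.9024, so e_3 = (-0.8930, 0.3907, 0.2233).

Q = [[-0.4364, -0.1096, -0.8930], [-0.8729, 0.2923, 0.3907], [-0.2182, -0.9500, 0.2233]], R = [[4.5826, 1.3093, 4.3644], [0.0000, 3.9097, -4.5309], [0.0000, 0.0000, 2.9024]]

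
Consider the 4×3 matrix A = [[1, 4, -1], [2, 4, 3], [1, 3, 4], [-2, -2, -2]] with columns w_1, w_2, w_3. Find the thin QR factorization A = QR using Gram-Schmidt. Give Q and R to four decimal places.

w_1 = (1, 2, 1, -2); ‖w_1‖ = 3.1623, so e_1 = (0.3162, 0.6325, 0.3162, -0.6325).
e_1·w_2 = 0.3162·4 + 0.6325·4 + 0.3162·3 + (-0.6325)·(-2) = 6.0083.
u_2 = w_2 − 6.0083·e_1 = (2.1000, 0.2000, 1.1000, 1.8000).
‖u_2‖ = 2.9833, so e_2 = (0.7039, 0.0670, 0.3687, 0.6034).
e_1·w_3 = 0.3162·(-1) + 0.6325·3 + 0.3162·4 + (-0.6325)·(-2) = 4.1110; e_2·w_3 = 0.7039·(-1) + 0.0670·3 + 0.3687·4 + 0.6034·(-2) = -0.2346.
u_3 = w_3 − 4.1110·e_1 + 0.2346·e_2 = (-2.1348, 0.4157, 2.7865, 0.7416).
‖u_3‖ = 3.6118, so e_3 = (-0.5911, 0.1151, 0.7715, 0.2053).

Q = [[0.3162, 0.7039, -0.5911], [0.6325, 0.0670, 0.1151], [0.3162, 0.3687, 0.7715], [-0.6325, 0.6034, 0.2053]], R = [[3.1623, 6.0083, 4.1110], [0.0000, 2.9833, -0.2346], [0.0000, 0.0000, 3.6118]]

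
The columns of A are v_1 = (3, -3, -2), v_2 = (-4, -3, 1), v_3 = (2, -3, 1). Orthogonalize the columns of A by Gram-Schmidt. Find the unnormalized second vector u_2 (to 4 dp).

v_1 = (3, -3, -2); ‖v_1‖ = 4.6904, so e_1 = (0.6396, -0.6396, -0.4264).
e_1·v_2 = 0.6396·(-4) + (-0.6396)·(-3) + (-0.4264)·1 = -1.0660.
u_2 = v_2 + 1.0660·e_1 = (-3.3182, -3.6818, 0.5455).

u_2 = (-3.3182, -3.6818, 0.5455)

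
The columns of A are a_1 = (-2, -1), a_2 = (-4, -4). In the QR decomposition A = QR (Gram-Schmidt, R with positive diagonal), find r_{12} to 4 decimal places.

r_{12} = 5.3666

q_1 = a_1/‖a_1‖ = (-2, -1)/2.2361 = (-0.8944, -0.4472).
r_{12} = q_1·a_2 = 5.3666.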